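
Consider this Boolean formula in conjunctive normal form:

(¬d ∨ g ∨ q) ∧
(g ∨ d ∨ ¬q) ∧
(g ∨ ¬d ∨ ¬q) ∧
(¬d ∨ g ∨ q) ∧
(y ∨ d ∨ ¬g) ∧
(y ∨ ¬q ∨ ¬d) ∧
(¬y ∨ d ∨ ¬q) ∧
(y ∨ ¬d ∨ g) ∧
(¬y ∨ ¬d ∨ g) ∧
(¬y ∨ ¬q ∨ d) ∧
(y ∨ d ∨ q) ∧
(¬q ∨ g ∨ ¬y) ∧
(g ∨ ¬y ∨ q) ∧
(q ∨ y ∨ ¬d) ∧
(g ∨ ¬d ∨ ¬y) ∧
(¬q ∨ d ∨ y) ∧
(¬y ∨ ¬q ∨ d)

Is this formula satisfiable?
Yes

Yes, the formula is satisfiable.

One satisfying assignment is: q=True, y=True, g=True, d=True

Verification: With this assignment, all 17 clauses evaluate to true.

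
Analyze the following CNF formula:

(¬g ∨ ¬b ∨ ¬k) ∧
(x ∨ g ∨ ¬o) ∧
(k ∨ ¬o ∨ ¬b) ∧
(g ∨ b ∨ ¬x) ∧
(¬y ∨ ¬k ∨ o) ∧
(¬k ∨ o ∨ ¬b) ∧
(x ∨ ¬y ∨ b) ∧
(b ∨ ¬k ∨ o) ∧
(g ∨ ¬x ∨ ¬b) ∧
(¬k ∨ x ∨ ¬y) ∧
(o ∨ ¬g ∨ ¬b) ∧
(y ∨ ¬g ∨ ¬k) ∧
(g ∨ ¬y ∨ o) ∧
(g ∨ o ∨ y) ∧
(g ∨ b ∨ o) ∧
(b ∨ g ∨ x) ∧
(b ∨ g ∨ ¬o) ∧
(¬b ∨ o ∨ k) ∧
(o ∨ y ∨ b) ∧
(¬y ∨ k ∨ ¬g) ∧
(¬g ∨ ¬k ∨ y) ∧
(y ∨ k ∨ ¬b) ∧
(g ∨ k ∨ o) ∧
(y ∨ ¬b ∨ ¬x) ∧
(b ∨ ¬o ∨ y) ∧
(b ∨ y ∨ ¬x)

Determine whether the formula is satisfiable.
Yes

Yes, the formula is satisfiable.

One satisfying assignment is: g=True, y=True, k=True, b=False, x=True, o=True

Verification: With this assignment, all 26 clauses evaluate to true.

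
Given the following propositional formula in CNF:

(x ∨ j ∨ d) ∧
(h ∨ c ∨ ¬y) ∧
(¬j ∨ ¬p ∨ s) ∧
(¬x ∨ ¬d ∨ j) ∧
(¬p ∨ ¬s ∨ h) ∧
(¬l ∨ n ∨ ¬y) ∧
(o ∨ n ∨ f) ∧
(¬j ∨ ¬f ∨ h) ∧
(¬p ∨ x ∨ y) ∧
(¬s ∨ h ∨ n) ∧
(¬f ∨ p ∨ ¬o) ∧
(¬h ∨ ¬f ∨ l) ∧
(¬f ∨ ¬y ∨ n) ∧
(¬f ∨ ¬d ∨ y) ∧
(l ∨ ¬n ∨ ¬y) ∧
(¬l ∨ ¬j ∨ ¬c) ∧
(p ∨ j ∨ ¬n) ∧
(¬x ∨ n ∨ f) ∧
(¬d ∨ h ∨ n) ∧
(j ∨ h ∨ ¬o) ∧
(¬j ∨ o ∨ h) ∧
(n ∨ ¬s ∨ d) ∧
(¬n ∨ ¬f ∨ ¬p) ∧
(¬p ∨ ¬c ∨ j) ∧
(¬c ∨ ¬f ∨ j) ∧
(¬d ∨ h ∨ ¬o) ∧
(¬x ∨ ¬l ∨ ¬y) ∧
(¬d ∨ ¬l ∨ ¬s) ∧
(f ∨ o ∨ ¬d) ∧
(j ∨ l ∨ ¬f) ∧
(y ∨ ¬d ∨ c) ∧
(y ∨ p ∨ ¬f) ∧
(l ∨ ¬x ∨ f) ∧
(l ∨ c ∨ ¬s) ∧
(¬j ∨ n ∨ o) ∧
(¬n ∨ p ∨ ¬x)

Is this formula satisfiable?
Yes

Yes, the formula is satisfiable.

One satisfying assignment is: s=False, c=False, f=False, n=True, x=False, h=True, l=False, o=False, p=False, j=True, d=False, y=False

Verification: With this assignment, all 36 clauses evaluate to true.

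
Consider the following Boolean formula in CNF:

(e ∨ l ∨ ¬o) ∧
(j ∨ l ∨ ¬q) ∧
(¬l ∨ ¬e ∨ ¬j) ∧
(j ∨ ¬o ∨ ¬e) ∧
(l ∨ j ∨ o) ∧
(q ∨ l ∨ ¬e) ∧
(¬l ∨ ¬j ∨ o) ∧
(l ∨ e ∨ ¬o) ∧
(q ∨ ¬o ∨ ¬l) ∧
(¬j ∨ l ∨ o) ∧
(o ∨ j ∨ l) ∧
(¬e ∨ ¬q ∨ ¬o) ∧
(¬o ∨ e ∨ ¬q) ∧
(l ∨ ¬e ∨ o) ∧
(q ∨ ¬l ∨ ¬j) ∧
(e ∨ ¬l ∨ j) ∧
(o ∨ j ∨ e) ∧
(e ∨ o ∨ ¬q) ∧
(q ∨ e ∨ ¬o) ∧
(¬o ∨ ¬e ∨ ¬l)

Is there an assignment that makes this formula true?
Yes

Yes, the formula is satisfiable.

One satisfying assignment is: e=True, l=True, q=False, o=False, j=False

Verification: With this assignment, all 20 clauses evaluate to true.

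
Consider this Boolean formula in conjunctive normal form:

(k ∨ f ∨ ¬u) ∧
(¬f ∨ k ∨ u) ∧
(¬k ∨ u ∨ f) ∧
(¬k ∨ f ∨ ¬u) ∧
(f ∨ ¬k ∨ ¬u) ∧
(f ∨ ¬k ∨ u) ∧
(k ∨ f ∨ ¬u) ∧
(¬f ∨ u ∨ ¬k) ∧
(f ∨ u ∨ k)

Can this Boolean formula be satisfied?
Yes

Yes, the formula is satisfiable.

One satisfying assignment is: f=True, u=True, k=False

Verification: With this assignment, all 9 clauses evaluate to true.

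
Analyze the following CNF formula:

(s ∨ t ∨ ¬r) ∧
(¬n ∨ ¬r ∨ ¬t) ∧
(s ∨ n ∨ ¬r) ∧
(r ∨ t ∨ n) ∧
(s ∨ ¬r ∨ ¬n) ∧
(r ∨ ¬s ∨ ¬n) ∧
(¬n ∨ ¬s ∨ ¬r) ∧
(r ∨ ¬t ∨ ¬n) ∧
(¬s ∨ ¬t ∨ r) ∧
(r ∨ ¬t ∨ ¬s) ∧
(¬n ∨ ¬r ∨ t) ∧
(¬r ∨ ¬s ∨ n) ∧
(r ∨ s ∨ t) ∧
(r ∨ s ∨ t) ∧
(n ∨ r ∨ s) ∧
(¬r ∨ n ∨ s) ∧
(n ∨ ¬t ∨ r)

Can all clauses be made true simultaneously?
No

No, the formula is not satisfiable.

No assignment of truth values to the variables can make all 17 clauses true simultaneously.

The formula is UNSAT (unsatisfiable).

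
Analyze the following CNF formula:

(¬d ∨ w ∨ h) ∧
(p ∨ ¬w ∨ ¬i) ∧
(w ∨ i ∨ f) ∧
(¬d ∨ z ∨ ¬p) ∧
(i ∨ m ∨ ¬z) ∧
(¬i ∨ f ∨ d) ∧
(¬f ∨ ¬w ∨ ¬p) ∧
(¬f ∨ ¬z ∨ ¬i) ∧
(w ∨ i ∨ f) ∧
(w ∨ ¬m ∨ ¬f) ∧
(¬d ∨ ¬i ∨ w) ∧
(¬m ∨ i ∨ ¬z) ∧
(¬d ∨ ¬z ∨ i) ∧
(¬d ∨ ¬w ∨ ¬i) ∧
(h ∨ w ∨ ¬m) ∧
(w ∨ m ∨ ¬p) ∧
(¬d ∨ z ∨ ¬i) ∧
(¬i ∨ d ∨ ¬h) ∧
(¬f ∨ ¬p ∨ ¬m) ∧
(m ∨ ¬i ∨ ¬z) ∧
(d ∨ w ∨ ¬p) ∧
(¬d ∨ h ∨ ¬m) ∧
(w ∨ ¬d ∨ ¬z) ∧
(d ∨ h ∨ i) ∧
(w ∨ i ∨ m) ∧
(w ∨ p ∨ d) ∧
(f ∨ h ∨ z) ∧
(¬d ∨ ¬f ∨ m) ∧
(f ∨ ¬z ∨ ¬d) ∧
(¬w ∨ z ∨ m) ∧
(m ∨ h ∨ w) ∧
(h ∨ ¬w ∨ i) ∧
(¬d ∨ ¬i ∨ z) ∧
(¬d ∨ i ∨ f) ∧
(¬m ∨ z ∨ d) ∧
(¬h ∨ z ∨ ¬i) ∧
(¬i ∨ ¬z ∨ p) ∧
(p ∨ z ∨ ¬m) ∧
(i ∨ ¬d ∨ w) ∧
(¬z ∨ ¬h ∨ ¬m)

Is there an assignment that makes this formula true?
No

No, the formula is not satisfiable.

No assignment of truth values to the variables can make all 40 clauses true simultaneously.

The formula is UNSAT (unsatisfiable).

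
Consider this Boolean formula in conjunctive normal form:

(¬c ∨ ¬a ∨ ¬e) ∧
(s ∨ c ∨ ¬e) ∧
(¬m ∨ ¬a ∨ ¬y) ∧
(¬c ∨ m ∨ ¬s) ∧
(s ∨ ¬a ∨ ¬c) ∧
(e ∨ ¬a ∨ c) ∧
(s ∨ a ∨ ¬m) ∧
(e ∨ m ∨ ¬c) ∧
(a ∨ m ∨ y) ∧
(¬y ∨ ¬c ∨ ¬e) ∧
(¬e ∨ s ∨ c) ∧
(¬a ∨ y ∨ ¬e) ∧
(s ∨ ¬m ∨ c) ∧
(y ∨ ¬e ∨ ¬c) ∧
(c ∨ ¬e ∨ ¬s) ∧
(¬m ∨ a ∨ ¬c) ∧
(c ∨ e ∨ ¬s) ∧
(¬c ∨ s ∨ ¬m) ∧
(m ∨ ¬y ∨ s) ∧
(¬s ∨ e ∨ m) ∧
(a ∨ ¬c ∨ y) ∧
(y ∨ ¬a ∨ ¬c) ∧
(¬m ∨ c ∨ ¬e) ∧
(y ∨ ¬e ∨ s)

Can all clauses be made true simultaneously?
No

No, the formula is not satisfiable.

No assignment of truth values to the variables can make all 24 clauses true simultaneously.

The formula is UNSAT (unsatisfiable).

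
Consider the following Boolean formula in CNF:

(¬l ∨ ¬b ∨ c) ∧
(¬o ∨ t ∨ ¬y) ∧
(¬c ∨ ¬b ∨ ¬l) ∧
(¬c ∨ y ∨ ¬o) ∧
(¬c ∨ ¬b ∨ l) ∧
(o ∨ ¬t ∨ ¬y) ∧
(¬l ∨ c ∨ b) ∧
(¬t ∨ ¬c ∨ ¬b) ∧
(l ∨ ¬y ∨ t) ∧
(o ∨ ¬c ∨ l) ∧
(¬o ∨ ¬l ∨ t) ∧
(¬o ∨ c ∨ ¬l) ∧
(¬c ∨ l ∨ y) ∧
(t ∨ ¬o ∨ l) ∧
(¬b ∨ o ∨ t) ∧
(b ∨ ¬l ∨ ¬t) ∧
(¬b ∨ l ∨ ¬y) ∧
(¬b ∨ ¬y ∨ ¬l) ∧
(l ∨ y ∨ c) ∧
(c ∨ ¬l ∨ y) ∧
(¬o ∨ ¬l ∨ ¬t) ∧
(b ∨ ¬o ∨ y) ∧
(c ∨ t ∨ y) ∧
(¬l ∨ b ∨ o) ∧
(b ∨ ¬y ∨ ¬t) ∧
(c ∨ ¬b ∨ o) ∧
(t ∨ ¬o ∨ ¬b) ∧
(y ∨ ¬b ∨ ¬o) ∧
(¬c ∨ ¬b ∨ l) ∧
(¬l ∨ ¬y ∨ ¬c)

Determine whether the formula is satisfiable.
No

No, the formula is not satisfiable.

No assignment of truth values to the variables can make all 30 clauses true simultaneously.

The formula is UNSAT (unsatisfiable).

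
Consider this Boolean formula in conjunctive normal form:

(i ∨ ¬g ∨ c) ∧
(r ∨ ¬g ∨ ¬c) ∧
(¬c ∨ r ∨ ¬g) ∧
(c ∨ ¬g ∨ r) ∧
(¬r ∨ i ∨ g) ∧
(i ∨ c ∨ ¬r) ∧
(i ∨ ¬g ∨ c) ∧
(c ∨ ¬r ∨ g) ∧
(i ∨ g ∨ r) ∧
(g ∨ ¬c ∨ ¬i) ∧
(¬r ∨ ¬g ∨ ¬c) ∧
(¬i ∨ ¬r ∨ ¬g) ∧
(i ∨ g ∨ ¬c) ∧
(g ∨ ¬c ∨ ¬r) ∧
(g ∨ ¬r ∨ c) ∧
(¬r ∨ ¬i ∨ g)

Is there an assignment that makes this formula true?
Yes

Yes, the formula is satisfiable.

One satisfying assignment is: c=False, r=False, g=False, i=True

Verification: With this assignment, all 16 clauses evaluate to true.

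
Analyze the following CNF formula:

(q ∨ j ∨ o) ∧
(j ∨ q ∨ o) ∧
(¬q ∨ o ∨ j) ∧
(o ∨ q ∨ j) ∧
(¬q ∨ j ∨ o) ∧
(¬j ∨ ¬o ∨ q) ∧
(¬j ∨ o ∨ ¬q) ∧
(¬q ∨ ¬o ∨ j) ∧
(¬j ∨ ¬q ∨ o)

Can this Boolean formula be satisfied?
Yes

Yes, the formula is satisfiable.

One satisfying assignment is: q=False, o=True, j=False

Verification: With this assignment, all 9 clauses evaluate to true.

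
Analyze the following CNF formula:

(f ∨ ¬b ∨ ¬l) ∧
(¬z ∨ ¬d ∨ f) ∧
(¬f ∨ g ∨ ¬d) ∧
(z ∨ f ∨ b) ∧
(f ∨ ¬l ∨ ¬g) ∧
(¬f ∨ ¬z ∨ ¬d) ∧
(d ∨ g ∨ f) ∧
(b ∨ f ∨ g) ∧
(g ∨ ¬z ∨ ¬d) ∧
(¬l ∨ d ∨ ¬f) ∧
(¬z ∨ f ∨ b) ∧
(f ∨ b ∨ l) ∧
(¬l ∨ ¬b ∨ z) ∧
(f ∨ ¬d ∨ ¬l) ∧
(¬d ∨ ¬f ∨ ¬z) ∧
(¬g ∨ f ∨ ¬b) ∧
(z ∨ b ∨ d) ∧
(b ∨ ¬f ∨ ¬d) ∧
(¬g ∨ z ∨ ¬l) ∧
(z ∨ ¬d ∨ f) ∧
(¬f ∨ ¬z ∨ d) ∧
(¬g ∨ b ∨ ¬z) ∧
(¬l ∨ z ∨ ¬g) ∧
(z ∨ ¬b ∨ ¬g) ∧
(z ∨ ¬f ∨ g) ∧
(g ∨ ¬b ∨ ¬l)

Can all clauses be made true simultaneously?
No

No, the formula is not satisfiable.

No assignment of truth values to the variables can make all 26 clauses true simultaneously.

The formula is UNSAT (unsatisfiable).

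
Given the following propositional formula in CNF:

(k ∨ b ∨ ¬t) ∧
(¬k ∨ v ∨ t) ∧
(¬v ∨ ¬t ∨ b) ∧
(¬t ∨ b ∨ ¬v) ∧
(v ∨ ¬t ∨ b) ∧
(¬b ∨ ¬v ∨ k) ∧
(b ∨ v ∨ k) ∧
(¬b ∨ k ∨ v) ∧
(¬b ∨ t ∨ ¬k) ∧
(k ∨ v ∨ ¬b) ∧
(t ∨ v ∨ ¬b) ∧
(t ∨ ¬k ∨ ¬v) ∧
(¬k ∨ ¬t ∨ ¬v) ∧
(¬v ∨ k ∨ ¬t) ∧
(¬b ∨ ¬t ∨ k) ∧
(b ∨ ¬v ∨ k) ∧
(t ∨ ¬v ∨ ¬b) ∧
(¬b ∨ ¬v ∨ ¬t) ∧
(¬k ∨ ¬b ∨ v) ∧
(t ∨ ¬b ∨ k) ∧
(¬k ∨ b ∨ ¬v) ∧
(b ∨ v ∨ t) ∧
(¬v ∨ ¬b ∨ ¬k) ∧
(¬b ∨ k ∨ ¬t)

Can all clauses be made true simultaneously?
No

No, the formula is not satisfiable.

No assignment of truth values to the variables can make all 24 clauses true simultaneously.

The formula is UNSAT (unsatisfiable).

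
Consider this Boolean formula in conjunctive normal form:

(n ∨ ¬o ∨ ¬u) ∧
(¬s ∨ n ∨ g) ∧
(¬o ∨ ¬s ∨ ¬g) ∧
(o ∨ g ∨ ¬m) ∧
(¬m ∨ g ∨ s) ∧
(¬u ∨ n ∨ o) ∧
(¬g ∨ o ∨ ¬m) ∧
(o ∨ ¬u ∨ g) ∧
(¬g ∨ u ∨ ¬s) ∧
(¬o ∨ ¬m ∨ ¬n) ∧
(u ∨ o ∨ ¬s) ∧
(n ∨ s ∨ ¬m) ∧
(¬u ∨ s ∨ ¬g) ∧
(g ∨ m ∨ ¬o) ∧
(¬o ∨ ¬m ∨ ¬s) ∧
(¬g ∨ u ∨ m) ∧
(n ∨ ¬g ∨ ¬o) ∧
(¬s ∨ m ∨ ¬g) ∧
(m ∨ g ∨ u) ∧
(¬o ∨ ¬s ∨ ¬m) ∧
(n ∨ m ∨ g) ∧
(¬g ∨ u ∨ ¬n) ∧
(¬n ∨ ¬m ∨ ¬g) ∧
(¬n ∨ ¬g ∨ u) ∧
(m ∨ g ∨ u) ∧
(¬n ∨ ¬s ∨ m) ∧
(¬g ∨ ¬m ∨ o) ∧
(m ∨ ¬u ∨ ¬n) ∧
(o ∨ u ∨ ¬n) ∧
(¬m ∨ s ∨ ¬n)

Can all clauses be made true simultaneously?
No

No, the formula is not satisfiable.

No assignment of truth values to the variables can make all 30 clauses true simultaneously.

The formula is UNSAT (unsatisfiable).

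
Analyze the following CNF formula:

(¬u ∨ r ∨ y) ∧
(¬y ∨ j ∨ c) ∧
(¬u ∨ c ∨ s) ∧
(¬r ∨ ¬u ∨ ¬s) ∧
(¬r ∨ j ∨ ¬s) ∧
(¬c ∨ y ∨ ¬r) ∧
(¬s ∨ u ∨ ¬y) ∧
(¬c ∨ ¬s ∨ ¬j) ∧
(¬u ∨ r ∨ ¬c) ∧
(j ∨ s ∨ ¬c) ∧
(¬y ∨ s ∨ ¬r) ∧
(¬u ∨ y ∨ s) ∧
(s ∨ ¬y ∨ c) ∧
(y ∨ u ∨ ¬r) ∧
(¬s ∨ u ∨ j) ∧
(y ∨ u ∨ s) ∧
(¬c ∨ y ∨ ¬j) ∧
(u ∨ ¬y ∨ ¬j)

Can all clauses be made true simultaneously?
Yes

Yes, the formula is satisfiable.

One satisfying assignment is: u=False, j=True, s=True, y=False, r=False, c=False

Verification: With this assignment, all 18 clauses evaluate to true.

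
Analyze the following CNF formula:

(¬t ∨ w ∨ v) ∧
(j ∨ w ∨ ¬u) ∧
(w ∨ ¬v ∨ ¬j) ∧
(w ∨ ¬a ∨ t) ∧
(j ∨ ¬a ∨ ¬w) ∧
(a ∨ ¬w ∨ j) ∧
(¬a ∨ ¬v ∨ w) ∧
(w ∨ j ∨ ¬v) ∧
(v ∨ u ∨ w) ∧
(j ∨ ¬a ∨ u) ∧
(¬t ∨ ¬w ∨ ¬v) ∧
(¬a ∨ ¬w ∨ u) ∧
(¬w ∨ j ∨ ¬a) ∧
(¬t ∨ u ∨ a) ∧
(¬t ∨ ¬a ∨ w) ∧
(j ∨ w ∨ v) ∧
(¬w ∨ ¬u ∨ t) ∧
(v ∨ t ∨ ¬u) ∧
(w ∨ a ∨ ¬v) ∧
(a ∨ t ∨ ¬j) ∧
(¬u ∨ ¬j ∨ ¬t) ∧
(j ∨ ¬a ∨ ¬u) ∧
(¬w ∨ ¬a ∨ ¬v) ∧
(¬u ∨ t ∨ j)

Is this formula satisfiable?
No

No, the formula is not satisfiable.

No assignment of truth values to the variables can make all 24 clauses true simultaneously.

The formula is UNSAT (unsatisfiable).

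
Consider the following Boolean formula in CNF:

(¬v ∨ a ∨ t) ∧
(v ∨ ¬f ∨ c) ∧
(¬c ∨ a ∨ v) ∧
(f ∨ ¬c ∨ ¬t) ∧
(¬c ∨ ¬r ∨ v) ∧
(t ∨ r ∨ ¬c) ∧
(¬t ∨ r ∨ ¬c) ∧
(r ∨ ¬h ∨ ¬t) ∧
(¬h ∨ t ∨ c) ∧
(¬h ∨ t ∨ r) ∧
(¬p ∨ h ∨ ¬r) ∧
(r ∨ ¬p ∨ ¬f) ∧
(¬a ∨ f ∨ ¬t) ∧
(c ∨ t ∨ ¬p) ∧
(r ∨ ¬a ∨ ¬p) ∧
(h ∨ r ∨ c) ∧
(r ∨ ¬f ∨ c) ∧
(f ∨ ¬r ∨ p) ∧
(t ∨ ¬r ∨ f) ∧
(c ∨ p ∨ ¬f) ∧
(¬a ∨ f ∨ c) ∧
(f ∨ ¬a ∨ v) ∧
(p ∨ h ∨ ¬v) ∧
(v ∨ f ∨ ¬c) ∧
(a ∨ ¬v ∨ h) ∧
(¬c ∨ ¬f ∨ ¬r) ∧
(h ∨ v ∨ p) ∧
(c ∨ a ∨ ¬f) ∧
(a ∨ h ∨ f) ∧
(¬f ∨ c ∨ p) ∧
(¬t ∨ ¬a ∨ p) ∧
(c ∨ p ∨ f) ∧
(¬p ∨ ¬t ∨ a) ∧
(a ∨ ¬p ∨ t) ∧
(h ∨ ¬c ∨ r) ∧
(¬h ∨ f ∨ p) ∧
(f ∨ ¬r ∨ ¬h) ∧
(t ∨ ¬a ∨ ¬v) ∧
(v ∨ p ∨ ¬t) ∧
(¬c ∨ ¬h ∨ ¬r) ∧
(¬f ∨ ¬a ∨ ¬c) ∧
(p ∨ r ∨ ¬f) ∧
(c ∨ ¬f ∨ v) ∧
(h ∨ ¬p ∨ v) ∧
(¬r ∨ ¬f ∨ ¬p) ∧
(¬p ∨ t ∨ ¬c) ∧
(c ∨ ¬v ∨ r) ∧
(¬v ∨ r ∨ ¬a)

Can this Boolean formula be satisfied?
No

No, the formula is not satisfiable.

No assignment of truth values to the variables can make all 48 clauses true simultaneously.

The formula is UNSAT (unsatisfiable).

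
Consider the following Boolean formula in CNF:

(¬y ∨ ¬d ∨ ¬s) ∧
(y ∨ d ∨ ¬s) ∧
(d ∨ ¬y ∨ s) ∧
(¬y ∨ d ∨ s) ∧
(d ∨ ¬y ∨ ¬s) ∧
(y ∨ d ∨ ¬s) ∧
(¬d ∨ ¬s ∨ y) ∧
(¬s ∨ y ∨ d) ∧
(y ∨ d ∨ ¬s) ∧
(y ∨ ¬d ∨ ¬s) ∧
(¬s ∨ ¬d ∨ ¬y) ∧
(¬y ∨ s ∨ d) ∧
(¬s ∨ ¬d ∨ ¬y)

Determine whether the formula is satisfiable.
Yes

Yes, the formula is satisfiable.

One satisfying assignment is: y=False, d=False, s=False

Verification: With this assignment, all 13 clauses evaluate to true.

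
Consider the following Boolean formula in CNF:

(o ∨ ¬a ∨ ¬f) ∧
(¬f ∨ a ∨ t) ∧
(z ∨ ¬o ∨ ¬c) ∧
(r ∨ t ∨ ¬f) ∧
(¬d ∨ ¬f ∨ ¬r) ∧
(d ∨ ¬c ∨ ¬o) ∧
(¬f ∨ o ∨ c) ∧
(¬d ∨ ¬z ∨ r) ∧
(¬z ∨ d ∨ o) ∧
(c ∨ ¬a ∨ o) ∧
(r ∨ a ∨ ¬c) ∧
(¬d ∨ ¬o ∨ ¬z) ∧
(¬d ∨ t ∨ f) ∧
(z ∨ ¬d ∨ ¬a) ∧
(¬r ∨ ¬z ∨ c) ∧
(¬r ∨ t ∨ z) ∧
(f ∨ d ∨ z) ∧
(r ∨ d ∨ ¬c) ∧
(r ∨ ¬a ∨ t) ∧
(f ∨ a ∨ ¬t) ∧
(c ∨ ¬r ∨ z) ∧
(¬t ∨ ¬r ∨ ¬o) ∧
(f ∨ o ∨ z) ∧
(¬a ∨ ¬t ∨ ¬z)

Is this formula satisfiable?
Yes

Yes, the formula is satisfiable.

One satisfying assignment is: r=False, a=False, o=True, f=True, c=False, d=False, t=True, z=False

Verification: With this assignment, all 24 clauses evaluate to true.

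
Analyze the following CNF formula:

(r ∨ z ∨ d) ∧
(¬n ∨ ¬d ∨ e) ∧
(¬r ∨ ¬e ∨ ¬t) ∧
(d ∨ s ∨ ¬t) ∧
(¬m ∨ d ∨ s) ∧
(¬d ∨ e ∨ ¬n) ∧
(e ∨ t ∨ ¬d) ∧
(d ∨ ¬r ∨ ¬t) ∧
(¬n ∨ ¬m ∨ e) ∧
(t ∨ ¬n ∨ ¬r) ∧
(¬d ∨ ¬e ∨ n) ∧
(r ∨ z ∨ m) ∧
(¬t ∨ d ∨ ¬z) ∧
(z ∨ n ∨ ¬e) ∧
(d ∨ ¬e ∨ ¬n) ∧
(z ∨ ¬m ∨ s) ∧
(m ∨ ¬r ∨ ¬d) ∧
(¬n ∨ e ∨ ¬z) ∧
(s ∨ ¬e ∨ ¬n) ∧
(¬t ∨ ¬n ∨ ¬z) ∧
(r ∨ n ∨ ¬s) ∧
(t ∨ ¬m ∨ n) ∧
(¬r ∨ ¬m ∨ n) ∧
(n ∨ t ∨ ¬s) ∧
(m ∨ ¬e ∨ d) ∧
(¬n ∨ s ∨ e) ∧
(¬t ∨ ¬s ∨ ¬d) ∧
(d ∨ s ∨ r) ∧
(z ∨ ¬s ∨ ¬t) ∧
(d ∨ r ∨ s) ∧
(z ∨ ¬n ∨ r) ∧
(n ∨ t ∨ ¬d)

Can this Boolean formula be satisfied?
Yes

Yes, the formula is satisfiable.

One satisfying assignment is: r=True, z=False, t=False, n=False, d=False, s=False, m=False, e=False

Verification: With this assignment, all 32 clauses evaluate to true.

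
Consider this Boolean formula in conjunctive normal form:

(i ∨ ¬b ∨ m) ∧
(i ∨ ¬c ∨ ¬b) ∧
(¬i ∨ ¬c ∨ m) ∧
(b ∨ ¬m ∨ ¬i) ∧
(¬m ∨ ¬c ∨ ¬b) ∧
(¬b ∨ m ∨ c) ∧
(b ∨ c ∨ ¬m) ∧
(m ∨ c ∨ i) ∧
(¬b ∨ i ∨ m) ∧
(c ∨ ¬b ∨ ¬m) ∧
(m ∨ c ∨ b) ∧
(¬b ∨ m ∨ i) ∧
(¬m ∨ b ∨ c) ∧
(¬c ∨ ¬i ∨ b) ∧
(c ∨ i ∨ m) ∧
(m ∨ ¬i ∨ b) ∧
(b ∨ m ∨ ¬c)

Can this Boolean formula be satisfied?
Yes

Yes, the formula is satisfiable.

One satisfying assignment is: c=True, b=False, i=False, m=True

Verification: With this assignment, all 17 clauses evaluate to true.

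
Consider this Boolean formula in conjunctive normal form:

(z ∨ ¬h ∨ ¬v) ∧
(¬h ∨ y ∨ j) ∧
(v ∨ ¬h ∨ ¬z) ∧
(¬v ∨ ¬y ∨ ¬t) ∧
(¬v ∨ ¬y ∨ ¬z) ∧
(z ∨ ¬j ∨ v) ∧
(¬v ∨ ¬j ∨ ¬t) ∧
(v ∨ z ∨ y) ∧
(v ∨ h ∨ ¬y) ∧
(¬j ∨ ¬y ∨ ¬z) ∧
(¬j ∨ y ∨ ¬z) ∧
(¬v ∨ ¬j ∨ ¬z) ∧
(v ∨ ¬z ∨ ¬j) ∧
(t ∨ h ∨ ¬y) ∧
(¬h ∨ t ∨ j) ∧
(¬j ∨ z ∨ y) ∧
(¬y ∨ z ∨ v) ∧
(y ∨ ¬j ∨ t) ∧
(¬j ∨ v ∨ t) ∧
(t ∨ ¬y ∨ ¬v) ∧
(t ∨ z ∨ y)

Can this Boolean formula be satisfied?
Yes

Yes, the formula is satisfiable.

One satisfying assignment is: h=False, z=True, j=False, v=False, y=False, t=False

Verification: With this assignment, all 21 clauses evaluate to true.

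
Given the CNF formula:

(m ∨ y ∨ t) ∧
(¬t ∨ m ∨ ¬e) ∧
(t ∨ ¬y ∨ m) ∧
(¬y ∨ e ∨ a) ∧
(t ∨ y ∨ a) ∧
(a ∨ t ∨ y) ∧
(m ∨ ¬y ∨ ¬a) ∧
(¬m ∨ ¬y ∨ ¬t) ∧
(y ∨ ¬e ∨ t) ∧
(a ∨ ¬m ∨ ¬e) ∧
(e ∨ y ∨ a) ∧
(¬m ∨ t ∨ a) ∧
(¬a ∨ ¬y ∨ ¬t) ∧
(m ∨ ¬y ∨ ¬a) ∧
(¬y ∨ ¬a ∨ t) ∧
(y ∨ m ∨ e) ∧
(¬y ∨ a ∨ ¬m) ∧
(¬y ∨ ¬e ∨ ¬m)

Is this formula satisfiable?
Yes

Yes, the formula is satisfiable.

One satisfying assignment is: y=False, t=True, a=True, e=True, m=True

Verification: With this assignment, all 18 clauses evaluate to true.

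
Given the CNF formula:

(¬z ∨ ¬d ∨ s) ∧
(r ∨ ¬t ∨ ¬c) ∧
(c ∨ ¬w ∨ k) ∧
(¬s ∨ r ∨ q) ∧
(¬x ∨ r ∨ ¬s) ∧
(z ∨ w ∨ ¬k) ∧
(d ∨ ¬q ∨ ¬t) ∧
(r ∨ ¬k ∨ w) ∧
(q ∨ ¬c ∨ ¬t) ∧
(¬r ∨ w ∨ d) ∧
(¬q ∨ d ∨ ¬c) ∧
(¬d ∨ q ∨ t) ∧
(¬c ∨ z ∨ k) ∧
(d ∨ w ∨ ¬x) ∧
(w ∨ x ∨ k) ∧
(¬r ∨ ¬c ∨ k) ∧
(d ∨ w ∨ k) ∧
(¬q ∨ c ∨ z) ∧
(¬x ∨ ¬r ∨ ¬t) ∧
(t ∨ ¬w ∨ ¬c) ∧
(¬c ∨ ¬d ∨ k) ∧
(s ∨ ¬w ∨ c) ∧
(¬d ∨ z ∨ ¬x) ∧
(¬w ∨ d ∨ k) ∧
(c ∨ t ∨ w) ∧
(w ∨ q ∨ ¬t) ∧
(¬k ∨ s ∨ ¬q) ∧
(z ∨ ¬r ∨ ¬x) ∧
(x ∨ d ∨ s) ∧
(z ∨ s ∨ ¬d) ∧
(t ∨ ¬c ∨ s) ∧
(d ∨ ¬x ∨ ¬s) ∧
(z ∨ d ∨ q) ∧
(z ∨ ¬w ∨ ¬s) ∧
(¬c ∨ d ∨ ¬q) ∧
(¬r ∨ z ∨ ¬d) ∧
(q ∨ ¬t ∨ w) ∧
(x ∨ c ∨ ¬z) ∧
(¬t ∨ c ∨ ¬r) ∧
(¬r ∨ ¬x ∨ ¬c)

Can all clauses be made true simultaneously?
Yes

Yes, the formula is satisfiable.

One satisfying assignment is: d=True, s=True, k=True, x=False, z=True, c=True, r=True, w=False, t=False, q=True

Verification: With this assignment, all 40 clauses evaluate to true.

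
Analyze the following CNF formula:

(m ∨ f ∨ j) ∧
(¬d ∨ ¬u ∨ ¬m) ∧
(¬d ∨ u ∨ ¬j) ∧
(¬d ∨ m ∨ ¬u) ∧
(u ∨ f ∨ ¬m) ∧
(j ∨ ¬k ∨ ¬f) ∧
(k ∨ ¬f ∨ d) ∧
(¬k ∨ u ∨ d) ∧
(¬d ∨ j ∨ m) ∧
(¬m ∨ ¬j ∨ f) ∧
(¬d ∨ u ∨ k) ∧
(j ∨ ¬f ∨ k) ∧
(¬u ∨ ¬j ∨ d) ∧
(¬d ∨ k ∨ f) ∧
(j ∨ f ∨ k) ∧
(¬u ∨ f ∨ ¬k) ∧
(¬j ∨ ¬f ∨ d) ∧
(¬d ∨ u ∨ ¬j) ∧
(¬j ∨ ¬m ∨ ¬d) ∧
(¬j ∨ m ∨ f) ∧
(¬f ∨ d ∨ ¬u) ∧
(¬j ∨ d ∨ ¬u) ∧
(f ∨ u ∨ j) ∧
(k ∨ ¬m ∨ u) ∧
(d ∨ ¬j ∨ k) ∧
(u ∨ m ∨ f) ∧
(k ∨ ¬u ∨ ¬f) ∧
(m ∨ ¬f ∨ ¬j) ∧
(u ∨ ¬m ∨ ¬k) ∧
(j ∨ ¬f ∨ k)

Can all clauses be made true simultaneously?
No

No, the formula is not satisfiable.

No assignment of truth values to the variables can make all 30 clauses true simultaneously.

The formula is UNSAT (unsatisfiable).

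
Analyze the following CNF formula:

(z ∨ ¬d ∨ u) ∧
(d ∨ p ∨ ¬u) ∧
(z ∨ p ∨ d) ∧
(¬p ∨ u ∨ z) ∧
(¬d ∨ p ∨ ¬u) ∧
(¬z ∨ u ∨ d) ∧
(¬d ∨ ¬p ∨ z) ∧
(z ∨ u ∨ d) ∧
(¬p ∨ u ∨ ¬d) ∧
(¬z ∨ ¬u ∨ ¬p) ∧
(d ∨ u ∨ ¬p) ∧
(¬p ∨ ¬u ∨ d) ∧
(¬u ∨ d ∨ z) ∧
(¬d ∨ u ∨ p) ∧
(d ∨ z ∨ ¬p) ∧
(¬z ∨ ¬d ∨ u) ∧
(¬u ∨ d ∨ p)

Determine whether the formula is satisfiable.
No

No, the formula is not satisfiable.

No assignment of truth values to the variables can make all 17 clauses true simultaneously.

The formula is UNSAT (unsatisfiable).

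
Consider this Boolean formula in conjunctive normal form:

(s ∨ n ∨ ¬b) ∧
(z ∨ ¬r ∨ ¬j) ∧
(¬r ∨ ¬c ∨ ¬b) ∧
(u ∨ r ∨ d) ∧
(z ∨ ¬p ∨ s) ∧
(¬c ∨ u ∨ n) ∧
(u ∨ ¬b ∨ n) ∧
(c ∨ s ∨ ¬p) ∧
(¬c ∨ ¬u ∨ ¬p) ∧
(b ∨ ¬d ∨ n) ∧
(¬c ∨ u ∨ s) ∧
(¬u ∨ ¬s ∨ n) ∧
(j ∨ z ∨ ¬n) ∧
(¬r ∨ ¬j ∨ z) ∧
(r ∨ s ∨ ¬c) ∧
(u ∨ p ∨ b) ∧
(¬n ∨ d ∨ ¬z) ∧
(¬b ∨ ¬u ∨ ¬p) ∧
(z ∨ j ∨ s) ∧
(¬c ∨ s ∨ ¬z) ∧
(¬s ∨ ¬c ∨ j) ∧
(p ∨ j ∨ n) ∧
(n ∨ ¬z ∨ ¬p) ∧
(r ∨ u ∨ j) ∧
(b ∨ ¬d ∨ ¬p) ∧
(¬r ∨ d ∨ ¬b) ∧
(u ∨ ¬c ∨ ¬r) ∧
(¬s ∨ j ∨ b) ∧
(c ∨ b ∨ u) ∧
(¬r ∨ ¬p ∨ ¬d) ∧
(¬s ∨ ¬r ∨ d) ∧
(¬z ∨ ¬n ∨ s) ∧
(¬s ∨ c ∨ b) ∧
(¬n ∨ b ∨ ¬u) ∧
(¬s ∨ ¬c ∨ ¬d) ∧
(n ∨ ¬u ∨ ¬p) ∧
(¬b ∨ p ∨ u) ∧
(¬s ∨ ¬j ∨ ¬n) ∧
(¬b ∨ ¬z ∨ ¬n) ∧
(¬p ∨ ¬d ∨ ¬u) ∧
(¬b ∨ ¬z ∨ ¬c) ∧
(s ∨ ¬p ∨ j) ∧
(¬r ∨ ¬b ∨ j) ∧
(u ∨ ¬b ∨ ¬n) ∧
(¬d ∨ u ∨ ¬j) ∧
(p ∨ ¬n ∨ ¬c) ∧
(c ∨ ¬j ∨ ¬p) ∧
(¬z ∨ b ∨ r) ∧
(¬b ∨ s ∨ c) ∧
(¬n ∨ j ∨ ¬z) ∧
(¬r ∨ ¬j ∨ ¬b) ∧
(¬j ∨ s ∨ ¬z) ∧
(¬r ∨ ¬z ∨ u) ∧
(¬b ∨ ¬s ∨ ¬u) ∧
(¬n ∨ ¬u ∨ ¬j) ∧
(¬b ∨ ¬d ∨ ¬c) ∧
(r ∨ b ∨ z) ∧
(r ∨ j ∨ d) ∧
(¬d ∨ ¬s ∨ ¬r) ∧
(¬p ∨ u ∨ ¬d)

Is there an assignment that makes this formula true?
No

No, the formula is not satisfiable.

No assignment of truth values to the variables can make all 60 clauses true simultaneously.

The formula is UNSAT (unsatisfiable).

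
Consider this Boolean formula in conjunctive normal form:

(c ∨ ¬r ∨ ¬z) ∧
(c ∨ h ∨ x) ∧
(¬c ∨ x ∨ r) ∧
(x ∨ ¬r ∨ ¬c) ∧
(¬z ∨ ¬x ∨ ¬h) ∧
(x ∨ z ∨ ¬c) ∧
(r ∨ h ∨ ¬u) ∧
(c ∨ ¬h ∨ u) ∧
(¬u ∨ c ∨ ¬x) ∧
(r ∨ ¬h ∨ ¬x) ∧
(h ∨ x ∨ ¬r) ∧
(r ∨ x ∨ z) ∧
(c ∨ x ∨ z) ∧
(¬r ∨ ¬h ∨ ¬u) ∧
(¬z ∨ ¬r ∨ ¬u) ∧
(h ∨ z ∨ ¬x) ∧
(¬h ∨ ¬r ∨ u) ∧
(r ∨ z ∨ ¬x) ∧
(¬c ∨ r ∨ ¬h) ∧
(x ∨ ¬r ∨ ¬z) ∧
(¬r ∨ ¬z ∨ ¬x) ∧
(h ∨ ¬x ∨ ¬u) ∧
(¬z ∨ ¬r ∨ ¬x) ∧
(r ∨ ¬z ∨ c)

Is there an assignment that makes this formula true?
Yes

Yes, the formula is satisfiable.

One satisfying assignment is: r=False, x=True, h=False, c=True, u=False, z=True

Verification: With this assignment, all 24 clauses evaluate to true.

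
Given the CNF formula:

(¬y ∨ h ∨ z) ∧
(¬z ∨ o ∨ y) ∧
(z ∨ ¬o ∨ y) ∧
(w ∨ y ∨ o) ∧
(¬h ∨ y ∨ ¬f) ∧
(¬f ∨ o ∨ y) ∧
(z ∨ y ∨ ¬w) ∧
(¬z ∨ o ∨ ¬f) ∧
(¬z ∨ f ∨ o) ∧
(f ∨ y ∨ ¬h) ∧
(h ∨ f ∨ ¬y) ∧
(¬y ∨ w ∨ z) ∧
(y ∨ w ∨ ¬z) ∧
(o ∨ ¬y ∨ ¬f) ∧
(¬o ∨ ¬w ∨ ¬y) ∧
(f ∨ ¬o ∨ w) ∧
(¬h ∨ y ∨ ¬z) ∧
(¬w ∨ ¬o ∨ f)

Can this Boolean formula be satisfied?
Yes

Yes, the formula is satisfiable.

One satisfying assignment is: y=True, z=True, o=True, f=True, w=False, h=True

Verification: With this assignment, all 18 clauses evaluate to true.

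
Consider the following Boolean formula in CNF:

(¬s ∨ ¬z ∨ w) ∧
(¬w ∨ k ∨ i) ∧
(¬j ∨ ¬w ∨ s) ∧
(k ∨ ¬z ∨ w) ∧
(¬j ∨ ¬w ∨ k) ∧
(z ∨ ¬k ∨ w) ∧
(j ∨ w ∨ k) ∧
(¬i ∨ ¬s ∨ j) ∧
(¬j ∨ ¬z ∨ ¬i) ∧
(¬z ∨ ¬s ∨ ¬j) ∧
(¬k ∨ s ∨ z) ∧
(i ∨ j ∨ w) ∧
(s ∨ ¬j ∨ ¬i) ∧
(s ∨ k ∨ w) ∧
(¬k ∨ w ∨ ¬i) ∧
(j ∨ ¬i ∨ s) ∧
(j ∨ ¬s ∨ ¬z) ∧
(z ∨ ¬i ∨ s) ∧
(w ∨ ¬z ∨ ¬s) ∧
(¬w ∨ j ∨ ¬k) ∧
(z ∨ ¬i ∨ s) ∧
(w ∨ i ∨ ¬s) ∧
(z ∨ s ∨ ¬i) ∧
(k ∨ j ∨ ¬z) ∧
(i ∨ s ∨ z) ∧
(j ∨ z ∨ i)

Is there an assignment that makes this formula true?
Yes

Yes, the formula is satisfiable.

One satisfying assignment is: k=False, i=True, j=True, z=False, s=True, w=False

Verification: With this assignment, all 26 clauses evaluate to true.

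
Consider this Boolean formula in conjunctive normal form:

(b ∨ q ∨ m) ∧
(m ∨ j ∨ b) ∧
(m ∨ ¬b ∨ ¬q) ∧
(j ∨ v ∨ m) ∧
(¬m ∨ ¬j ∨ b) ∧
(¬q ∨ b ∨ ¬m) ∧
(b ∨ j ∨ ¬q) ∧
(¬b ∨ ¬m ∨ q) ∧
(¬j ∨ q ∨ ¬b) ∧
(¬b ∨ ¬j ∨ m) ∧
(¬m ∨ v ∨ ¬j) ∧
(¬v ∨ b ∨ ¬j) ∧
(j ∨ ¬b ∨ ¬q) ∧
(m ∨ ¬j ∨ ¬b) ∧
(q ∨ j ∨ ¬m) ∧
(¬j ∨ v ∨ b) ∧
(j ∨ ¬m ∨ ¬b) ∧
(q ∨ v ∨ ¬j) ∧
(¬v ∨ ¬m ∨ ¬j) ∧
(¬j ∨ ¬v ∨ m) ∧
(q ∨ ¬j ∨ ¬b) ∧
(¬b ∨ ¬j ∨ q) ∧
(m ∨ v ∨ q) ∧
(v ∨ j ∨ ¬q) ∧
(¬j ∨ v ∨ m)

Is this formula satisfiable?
Yes

Yes, the formula is satisfiable.

One satisfying assignment is: q=False, b=True, m=False, v=True, j=False

Verification: With this assignment, all 25 clauses evaluate to true.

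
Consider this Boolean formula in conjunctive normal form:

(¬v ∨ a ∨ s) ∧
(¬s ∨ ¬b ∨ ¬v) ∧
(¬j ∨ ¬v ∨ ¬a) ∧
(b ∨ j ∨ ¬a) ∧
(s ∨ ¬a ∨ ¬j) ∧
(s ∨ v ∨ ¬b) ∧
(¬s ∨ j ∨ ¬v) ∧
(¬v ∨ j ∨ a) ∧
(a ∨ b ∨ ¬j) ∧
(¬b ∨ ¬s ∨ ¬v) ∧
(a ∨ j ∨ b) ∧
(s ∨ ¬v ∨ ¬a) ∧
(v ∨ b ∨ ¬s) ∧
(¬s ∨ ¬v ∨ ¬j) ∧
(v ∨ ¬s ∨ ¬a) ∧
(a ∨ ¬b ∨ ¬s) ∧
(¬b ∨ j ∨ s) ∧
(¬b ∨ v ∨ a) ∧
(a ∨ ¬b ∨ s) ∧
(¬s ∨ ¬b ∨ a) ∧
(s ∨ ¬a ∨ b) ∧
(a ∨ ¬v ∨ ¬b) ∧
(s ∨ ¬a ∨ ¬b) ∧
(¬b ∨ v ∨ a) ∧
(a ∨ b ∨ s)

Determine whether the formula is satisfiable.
No

No, the formula is not satisfiable.

No assignment of truth values to the variables can make all 25 clauses true simultaneously.

The formula is UNSAT (unsatisfiable).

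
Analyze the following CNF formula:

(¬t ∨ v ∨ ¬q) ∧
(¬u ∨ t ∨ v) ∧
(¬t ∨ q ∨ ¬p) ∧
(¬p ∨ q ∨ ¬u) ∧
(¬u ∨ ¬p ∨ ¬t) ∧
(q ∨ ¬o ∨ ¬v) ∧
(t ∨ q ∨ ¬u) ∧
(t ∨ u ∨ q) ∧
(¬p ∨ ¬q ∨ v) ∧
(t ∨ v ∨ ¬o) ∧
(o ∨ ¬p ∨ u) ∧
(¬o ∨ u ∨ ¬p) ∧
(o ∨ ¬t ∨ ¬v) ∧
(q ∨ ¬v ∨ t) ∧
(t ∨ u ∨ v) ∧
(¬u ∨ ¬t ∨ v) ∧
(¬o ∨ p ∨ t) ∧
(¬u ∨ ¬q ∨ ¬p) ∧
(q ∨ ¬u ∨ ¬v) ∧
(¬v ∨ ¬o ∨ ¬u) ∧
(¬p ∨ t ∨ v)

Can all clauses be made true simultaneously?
Yes

Yes, the formula is satisfiable.

One satisfying assignment is: v=False, u=False, p=False, t=True, o=False, q=False

Verification: With this assignment, all 21 clauses evaluate to true.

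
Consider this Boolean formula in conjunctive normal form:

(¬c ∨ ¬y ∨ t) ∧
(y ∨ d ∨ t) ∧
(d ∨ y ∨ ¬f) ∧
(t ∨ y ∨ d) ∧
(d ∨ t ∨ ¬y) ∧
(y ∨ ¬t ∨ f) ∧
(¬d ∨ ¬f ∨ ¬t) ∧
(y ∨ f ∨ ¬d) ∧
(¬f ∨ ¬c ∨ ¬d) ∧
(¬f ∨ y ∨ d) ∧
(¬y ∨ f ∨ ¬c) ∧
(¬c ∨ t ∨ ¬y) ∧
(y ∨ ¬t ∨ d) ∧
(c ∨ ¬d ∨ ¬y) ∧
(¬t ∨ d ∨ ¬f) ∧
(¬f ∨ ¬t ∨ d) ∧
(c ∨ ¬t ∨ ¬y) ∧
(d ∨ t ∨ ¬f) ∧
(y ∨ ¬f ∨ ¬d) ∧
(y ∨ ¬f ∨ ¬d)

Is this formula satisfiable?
No

No, the formula is not satisfiable.

No assignment of truth values to the variables can make all 20 clauses true simultaneously.

The formula is UNSAT (unsatisfiable).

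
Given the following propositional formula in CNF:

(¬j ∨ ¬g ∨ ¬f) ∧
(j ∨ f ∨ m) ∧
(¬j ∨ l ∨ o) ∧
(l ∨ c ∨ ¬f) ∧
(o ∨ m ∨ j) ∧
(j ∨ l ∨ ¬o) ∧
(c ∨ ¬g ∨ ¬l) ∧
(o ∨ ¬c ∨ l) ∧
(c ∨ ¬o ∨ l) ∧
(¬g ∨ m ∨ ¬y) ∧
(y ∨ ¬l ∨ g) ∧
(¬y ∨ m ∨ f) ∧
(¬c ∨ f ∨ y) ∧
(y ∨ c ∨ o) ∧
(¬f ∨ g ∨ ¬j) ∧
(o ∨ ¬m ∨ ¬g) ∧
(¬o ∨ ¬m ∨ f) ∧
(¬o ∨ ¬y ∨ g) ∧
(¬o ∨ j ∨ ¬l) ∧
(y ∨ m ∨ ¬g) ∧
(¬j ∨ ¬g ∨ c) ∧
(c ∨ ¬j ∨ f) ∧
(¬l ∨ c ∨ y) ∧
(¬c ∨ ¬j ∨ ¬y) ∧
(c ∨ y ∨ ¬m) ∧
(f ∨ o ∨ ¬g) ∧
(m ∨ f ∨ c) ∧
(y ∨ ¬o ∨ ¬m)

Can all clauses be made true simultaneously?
Yes

Yes, the formula is satisfiable.

One satisfying assignment is: o=False, l=False, j=False, f=False, c=False, y=True, m=True, g=False

Verification: With this assignment, all 28 clauses evaluate to true.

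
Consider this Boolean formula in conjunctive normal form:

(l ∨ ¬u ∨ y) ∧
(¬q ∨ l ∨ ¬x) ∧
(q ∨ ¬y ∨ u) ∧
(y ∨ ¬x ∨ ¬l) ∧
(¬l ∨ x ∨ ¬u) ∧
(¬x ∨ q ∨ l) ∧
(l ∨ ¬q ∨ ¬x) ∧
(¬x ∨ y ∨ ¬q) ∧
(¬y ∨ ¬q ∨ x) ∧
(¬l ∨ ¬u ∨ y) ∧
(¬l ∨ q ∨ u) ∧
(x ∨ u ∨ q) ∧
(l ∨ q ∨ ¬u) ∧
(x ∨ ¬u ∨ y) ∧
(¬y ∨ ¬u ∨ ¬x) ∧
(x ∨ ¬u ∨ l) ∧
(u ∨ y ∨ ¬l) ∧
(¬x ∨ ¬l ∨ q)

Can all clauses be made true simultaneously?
Yes

Yes, the formula is satisfiable.

One satisfying assignment is: q=True, u=False, l=False, y=False, x=False

Verification: With this assignment, all 18 clauses evaluate to true.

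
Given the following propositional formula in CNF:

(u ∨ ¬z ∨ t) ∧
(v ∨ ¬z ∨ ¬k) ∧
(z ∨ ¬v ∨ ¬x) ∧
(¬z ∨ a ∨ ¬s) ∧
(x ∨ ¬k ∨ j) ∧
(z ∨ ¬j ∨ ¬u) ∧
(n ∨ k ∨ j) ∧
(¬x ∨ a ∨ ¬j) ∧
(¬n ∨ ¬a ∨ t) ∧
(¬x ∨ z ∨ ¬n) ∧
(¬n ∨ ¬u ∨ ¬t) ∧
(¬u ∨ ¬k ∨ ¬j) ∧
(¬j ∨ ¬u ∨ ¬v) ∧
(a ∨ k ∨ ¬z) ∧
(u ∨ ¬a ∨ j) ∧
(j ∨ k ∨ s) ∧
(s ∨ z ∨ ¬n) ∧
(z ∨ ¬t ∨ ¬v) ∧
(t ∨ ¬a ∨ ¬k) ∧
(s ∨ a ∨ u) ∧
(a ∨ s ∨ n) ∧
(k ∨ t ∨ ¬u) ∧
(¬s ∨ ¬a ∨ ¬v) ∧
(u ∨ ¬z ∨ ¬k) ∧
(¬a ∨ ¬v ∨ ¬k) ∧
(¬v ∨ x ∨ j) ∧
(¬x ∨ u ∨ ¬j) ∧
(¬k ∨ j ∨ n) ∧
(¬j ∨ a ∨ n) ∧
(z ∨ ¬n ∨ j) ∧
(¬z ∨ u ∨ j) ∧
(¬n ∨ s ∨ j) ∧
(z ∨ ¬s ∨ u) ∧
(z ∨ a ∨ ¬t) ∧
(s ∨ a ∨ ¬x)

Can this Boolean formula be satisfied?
Yes

Yes, the formula is satisfiable.

One satisfying assignment is: a=True, n=False, x=False, t=False, z=False, j=True, v=False, u=False, s=False, k=False

Verification: With this assignment, all 35 clauses evaluate to true.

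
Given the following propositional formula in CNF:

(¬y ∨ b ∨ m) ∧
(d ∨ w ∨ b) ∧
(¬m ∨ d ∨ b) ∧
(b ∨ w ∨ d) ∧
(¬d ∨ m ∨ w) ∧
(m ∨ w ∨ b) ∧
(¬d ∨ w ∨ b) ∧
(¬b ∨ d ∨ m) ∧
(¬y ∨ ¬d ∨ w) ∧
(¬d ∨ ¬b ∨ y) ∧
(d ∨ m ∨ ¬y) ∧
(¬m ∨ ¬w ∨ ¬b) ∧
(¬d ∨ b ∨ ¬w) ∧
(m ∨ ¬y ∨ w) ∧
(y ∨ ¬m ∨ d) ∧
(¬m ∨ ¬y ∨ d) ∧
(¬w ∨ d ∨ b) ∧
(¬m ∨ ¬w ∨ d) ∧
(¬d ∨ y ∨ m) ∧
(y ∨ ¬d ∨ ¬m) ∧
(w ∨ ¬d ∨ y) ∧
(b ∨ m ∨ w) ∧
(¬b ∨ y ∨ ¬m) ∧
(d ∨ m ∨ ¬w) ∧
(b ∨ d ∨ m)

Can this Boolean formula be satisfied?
Yes

Yes, the formula is satisfiable.

One satisfying assignment is: m=False, y=True, b=True, w=True, d=True

Verification: With this assignment, all 25 clauses evaluate to true.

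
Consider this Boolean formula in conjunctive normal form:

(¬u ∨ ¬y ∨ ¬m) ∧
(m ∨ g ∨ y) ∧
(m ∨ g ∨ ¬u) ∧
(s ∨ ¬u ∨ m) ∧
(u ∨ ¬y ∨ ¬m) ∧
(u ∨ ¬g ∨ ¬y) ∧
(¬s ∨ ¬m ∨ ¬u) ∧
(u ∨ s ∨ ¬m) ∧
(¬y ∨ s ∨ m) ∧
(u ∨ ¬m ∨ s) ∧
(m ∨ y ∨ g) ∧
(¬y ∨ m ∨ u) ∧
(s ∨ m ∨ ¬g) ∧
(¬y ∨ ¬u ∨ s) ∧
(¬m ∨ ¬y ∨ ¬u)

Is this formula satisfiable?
Yes

Yes, the formula is satisfiable.

One satisfying assignment is: s=False, m=True, u=True, y=False, g=False

Verification: With this assignment, all 15 clauses evaluate to true.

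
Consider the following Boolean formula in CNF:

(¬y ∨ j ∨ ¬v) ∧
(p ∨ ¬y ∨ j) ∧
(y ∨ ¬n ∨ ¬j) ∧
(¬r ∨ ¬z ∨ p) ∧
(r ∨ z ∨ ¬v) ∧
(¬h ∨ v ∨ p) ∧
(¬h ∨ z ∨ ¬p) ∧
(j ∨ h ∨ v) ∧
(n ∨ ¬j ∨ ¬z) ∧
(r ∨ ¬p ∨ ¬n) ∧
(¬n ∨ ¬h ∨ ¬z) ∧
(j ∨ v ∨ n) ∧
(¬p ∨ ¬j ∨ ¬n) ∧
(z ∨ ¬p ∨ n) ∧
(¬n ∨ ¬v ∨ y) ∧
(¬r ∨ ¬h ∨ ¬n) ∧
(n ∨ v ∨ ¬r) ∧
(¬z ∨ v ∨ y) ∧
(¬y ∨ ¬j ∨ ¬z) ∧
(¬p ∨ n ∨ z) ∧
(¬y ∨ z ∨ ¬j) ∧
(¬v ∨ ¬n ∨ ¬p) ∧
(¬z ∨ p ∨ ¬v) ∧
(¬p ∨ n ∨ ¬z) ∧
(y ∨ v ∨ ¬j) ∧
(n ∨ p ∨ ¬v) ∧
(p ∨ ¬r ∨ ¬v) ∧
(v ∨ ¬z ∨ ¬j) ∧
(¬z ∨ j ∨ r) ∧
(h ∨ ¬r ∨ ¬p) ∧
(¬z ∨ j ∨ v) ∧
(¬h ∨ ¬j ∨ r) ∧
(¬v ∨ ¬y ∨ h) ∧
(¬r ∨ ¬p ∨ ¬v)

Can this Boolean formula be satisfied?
No

No, the formula is not satisfiable.

No assignment of truth values to the variables can make all 34 clauses true simultaneously.

The formula is UNSAT (unsatisfiable).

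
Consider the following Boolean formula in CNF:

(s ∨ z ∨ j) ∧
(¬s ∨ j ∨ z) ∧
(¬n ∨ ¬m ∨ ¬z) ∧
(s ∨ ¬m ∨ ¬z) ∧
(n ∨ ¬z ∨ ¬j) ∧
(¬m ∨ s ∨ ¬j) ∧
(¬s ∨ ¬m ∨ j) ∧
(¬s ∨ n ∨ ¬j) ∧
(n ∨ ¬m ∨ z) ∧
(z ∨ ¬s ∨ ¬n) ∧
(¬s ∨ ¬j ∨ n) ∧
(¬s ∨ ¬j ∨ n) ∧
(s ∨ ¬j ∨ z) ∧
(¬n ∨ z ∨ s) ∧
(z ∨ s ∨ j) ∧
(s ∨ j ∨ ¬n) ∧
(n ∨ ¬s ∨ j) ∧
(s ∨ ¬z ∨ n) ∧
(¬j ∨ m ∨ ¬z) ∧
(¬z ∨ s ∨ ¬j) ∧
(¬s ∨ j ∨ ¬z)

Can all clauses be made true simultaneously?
No

No, the formula is not satisfiable.

No assignment of truth values to the variables can make all 21 clauses true simultaneously.

The formula is UNSAT (unsatisfiable).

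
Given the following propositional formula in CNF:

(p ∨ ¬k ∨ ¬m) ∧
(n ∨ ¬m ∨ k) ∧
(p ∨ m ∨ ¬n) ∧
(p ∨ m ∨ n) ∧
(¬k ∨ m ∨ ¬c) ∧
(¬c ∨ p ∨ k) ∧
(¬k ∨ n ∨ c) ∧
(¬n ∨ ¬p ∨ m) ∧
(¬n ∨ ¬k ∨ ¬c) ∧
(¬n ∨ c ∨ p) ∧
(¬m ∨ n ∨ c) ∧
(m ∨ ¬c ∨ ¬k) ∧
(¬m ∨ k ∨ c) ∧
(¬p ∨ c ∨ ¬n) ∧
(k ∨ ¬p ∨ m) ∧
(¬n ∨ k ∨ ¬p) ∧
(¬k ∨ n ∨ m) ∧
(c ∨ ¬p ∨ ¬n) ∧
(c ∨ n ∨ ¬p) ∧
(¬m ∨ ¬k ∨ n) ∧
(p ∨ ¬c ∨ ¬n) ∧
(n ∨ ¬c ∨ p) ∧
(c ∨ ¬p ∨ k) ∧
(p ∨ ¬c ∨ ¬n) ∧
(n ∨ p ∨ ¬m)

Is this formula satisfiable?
No

No, the formula is not satisfiable.

No assignment of truth values to the variables can make all 25 clauses true simultaneously.

The formula is UNSAT (unsatisfiable).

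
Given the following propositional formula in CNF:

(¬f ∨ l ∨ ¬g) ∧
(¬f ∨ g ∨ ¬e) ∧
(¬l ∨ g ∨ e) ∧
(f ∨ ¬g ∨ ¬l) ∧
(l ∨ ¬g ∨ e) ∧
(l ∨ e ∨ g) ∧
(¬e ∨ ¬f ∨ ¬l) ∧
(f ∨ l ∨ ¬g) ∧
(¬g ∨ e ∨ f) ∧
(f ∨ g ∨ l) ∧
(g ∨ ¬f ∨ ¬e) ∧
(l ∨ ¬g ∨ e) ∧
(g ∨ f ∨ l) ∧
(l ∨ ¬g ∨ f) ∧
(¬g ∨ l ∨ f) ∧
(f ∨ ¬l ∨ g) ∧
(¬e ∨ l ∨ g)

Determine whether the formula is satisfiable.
Yes

Yes, the formula is satisfiable.

One satisfying assignment is: e=False, g=True, f=True, l=True

Verification: With this assignment, all 17 clauses evaluate to true.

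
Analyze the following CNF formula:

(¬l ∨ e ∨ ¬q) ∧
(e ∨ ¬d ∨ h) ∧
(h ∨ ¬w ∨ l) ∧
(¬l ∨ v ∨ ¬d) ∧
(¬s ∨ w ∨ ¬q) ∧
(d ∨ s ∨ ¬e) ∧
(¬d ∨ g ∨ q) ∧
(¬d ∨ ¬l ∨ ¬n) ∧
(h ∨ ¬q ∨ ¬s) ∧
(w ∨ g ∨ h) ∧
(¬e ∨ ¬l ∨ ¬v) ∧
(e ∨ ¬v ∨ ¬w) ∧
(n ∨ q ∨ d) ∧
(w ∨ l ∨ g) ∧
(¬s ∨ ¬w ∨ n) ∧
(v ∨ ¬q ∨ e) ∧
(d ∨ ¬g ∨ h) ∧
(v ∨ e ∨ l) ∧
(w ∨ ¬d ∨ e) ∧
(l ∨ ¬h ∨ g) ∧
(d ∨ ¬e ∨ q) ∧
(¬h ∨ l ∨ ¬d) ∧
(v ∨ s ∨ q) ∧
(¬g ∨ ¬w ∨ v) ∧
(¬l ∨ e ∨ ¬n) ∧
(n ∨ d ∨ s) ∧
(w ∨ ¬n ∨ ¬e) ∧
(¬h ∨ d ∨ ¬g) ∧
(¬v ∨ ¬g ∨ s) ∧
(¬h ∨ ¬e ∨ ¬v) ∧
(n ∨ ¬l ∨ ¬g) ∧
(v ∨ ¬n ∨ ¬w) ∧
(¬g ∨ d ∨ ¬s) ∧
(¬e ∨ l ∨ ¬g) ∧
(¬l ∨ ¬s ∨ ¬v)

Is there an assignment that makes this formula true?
No

No, the formula is not satisfiable.

No assignment of truth values to the variables can make all 35 clauses true simultaneously.

The formula is UNSAT (unsatisfiable).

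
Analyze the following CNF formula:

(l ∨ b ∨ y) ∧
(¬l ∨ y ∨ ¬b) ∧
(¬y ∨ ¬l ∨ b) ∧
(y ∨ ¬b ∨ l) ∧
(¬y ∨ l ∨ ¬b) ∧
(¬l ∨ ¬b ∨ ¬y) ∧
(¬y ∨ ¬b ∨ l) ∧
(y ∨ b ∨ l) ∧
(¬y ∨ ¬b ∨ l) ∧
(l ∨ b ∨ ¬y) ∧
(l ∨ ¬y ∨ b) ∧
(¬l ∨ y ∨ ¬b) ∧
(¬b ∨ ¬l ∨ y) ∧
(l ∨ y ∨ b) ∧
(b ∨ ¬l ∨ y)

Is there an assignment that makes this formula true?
No

No, the formula is not satisfiable.

No assignment of truth values to the variables can make all 15 clauses true simultaneously.

The formula is UNSAT (unsatisfiable).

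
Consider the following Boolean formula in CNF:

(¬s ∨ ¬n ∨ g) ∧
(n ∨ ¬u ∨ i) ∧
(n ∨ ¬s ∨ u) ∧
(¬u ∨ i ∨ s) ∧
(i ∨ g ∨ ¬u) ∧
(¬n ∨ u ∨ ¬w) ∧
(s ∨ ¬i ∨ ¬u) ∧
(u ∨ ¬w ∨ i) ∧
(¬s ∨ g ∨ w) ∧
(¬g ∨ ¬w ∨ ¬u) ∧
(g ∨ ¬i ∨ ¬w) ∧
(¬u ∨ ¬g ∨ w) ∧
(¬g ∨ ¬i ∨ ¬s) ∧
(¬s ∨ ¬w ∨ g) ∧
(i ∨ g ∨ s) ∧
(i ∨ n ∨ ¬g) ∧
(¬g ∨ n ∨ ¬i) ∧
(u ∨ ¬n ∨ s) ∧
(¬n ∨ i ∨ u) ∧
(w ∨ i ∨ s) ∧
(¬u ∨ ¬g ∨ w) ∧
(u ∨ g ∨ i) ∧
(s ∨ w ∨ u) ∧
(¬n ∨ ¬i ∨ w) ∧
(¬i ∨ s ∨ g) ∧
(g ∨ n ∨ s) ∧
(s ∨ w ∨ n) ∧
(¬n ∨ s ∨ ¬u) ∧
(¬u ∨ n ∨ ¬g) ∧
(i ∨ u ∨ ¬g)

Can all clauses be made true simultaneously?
No

No, the formula is not satisfiable.

No assignment of truth values to the variables can make all 30 clauses true simultaneously.

The formula is UNSAT (unsatisfiable).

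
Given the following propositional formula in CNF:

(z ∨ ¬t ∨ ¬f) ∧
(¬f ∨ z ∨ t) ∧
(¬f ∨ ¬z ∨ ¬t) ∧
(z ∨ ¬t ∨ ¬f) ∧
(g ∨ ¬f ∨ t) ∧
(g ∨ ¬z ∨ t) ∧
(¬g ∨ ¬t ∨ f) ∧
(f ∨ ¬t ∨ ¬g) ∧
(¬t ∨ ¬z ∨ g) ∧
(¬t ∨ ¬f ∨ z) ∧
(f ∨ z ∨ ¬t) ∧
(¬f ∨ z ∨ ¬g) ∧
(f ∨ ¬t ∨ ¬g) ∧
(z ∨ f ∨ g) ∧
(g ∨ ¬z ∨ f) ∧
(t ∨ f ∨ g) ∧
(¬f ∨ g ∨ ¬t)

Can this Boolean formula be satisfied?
Yes

Yes, the formula is satisfiable.

One satisfying assignment is: f=False, g=True, t=False, z=False

Verification: With this assignment, all 17 clauses evaluate to true.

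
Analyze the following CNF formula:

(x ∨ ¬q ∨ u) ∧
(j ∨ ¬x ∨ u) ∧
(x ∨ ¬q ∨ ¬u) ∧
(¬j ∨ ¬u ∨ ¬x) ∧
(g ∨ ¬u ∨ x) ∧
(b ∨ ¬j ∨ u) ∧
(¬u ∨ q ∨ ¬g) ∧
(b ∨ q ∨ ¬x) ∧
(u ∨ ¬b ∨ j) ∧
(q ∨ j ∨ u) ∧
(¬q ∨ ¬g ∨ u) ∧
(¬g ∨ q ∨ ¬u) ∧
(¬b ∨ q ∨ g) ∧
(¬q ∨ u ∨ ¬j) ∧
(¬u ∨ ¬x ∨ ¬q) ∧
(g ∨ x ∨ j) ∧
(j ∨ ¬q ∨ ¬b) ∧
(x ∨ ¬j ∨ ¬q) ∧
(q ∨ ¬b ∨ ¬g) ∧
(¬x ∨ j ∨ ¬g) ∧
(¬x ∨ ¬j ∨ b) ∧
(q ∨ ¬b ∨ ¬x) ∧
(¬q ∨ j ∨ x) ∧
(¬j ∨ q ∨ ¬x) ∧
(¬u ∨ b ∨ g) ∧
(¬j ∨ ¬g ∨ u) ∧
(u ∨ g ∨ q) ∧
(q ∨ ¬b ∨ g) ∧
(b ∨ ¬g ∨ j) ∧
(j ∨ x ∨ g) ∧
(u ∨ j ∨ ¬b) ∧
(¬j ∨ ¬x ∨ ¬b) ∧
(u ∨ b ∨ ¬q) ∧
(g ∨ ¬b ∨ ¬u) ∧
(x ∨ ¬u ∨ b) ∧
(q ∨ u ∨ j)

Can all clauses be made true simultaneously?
No

No, the formula is not satisfiable.

No assignment of truth values to the variables can make all 36 clauses true simultaneously.

The formula is UNSAT (unsatisfiable).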